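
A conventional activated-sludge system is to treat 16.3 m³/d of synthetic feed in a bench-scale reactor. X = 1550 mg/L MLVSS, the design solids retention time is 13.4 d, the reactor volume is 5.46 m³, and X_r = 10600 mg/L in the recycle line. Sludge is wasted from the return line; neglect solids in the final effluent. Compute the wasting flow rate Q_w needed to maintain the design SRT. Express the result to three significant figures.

Q_w ≈ 0.0596 m³/d

θ_c = V·X/(Q_w·X_r) when wasting from the recycle, so Q_w = V·X/(θ_c·X_r) = 5.460 × 1550 / (13.4 × 10600) = 0.05958 m³/d.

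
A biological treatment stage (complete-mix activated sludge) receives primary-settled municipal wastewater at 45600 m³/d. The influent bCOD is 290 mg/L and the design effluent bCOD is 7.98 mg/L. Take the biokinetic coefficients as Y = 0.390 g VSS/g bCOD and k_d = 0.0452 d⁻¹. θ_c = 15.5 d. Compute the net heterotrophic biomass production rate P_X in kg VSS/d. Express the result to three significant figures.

P_X ≈ 2950 kg VSS/d

The observed yield is Y_obs = Y/(1 + k_d·θ_c) = 0.390 / (1 + 0.0452 × 15.5) = 0.390 / 1.701 = 0.2293 g VSS per g bCOD removed.
ΔS = 290 − 7.98 = 282.0 mg/L, so the substrate removal rate is 45600 × 282.0/1000 = 12860 kg bCOD/d.
Biomass produced: P_X = Y_obs·Q·ΔS = 0.2293 × 12860 ≈ 2949 kg VSS/d.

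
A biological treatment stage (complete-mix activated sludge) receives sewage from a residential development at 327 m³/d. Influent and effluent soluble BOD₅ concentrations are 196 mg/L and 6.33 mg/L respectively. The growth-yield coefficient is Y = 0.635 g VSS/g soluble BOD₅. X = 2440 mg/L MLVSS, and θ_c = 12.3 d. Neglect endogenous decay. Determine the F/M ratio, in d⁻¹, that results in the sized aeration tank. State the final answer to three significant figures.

With k_d = 0 the design equation reduces to V = Y Q (S₀−S) θ_c / X = 0.635 × 327 × (196 − 6.33) × 12.3 / 2440 = 198.5 m³.
Food-to-microorganism ratio F/M = Q S₀ / (V X) = 327 × 196 / (198.5 × 2440) = 0.1323 d⁻¹.

F/M ≈ 0.132 d⁻¹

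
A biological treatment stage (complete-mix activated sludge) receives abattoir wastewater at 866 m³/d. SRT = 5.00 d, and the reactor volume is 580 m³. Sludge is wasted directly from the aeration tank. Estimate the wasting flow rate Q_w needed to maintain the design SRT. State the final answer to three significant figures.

Wasting from the aeration tank: Q_w = V / θ_c = 580.0 / 5.00 = 116.0 m³/d.

Q_w ≈ 116 m³/d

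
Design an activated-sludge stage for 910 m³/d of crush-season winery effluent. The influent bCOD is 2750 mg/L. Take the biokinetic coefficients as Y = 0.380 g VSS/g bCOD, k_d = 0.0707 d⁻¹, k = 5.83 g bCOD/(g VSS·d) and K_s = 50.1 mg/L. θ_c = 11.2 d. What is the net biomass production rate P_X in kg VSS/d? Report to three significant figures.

Effluent substrate depends only on kinetics and SRT: S = K_s(1 + k_d θ_c) / [θ_c(Yk − k_d) − 1] = 50.1 × (1 + 0.0707 × 11.2) / [11.2 × (0.380 × 5.83 − 0.0707) − 1] = 89.77 / 23.02 = 3.900 mg/L.
The observed yield is Y_obs = Y/(1 + k_d·θ_c) = 0.380 / (1 + 0.0707 × 11.2) = 0.380 / 1.792 = 0.2121 g VSS per g bCOD removed.
Mass of bCOD removed per day: Q(S₀ − S) = 910 × 2746 g/m³ = 2499 kg/d.
So the net sludge growth is P_X = 0.2121 × 2499 = 530.0 kg VSS/d.

P_X ≈ 530 kg VSS/d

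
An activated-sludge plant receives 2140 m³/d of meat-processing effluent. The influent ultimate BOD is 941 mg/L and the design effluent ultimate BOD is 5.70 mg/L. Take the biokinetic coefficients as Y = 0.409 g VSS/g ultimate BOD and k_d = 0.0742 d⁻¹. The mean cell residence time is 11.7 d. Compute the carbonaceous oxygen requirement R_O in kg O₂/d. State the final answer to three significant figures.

R_O ≈ 1380 kg O₂/d

Y_obs = Y / (1 + k_d θ_c) = 0.409 / (1 + 0.0742 × 11.7) = 0.409 / 1.868 = 0.2189.
Mass of ultimate BOD removed per day: Q(S₀ − S) = 2140 × 935.3 g/m³ = 2002 kg/d.
P_X = Y_obs·Q·(S₀ − S) = 0.2189 × 2002 = 438.2 kg VSS/d.
Carbonaceous O₂ demand = substrate oxidised − cell-mass equivalent = 2002 − 1.42 × 438.2 = 1379 kg O₂/d.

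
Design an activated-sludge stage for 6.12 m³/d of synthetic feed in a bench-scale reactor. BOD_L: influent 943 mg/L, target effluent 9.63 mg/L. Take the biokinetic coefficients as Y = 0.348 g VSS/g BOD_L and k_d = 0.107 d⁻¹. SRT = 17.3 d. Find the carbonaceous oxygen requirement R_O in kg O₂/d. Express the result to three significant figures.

Observed yield with endogenous decay: Y_obs = Y / (1 + k_d·θ_c) = 0.348 / (1 + 0.107 × 17.3) = 0.348 / 2.851 = 0.1221 g VSS/g BOD_L.
Q·(S₀ − S) = 6.12 × (943 − 9.63) × 10⁻³ = 5.712 kg/d removed.
P_X = Y_obs·Q·(S₀ − S) = 0.1221 × 5.712 = 0.6972 kg VSS/d.
R_O = Q·(S₀ − S) − 1.42·P_X = 5.712 − 1.42 × 0.6972 = 4.722 kg O₂/d.

R_O ≈ 4.72 kg O₂/d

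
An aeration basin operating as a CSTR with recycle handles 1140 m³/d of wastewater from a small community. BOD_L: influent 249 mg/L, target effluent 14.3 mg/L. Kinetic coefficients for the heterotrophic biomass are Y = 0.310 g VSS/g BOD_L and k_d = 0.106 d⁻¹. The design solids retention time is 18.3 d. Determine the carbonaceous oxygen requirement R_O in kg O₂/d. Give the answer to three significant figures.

R_O ≈ 227 kg O₂/d

Observed yield with endogenous decay: Y_obs = Y / (1 + k_d·θ_c) = 0.310 / (1 + 0.106 × 18.3) = 0.310 / 2.940 = 0.1054 g VSS/g BOD_L.
ΔS = 249 − 14.3 = 234.7 mg/L, so the substrate removal rate is 1140 × 234.7/1000 = 267.6 kg BOD_L/d.
Net sludge production P_X = 0.1054 × 267.6 = 28.21 kg VSS/d.
R_O = Q·(S₀ − S) − 1.42·P_X = 267.6 − 1.42 × 28.21 = 227.5 kg O₂/d.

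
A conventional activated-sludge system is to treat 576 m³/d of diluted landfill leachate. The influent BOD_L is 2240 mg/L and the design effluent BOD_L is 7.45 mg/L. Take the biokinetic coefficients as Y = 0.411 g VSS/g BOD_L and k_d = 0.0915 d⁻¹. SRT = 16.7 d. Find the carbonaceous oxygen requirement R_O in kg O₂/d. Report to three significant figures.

R_O ≈ 989 kg O₂/d

Correct the yield for decay: Y_obs = Y/(1 + k_d θ_c) = 0.411 / (1 + 0.0915 × 16.7) = 0.411 / 2.528 = 0.1626.
ΔS = 2240 − 7.45 = 2233 mg/L, so the substrate removal rate is 576 × 2233/1000 = 1286 kg BOD_L/d.
P_X = Y_obs·Q·(S₀ − S) = 0.1626 × 1286 = 209.1 kg VSS/d.
R_O = Q·(S₀ − S) − 1.42·P_X = 1286 − 1.42 × 209.1 = 989.1 kg O₂/d.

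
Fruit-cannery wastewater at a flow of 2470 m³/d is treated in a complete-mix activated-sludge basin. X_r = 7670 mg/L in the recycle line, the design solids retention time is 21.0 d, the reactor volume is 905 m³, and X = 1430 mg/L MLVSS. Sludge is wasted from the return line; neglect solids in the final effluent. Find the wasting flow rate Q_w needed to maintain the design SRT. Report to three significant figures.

θ_c = V·X/(Q_w·X_r) when wasting from the recycle, so Q_w = V·X/(θ_c·X_r) = 905.0 × 1430 / (21.0 × 7670) = 8.035 m³/d.

Q_w ≈ 8.03 m³/d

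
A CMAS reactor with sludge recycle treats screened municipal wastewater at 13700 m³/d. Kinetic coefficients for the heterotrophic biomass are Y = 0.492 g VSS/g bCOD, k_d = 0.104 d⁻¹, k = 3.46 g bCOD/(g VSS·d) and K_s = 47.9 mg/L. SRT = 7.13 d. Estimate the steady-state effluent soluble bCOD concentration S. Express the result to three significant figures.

S ≈ 8.02 mg/L

For a completely mixed reactor with recycle the Lawrence–McCarty relation gives S = K_s·(1 + k_d·θ_c) / [θ_c·(Y·k − k_d) − 1] = 47.9 × (1 + 0.104 × 7.13) / [7.13 × (0.492 × 3.46 − 0.104) − 1] = 83.42 / 10.40 = 8.024 mg/L.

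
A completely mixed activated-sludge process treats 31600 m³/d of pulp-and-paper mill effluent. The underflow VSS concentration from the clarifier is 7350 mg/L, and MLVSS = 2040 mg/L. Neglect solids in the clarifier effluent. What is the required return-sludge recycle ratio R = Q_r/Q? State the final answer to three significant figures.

R ≈ 0.384

Solids balance on the clarifier gives (1+R)X = R·X_r, so R = X/(X_r − X) = 2040 / (7350 − 2040) = 0.3842.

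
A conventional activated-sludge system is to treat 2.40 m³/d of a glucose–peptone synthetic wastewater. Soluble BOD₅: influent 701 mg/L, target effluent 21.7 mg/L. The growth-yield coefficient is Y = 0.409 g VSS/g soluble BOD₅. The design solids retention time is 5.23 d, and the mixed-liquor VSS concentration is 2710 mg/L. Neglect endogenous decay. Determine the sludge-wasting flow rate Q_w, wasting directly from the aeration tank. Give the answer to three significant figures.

V·X = Y·Q·ΔS·θ_c gives V = 0.409 × 2.40 × (701 − 21.7) × 5.23 / 2710 = 1.287 m³.
Wasting from the aeration tank: Q_w = V / θ_c = 1.287 / 5.23 = 0.2461 m³/d.

Q_w ≈ 0.246 m³/d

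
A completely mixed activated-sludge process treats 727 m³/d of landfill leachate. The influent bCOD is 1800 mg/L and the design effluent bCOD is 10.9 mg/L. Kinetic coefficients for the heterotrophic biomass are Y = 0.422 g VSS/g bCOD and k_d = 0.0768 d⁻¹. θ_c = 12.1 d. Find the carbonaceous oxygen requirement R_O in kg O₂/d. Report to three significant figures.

R_O ≈ 897 kg O₂/d

Observed yield with endogenous decay: Y_obs = Y / (1 + k_d·θ_c) = 0.422 / (1 + 0.0768 × 12.1) = 0.422 / 1.929 = 0.2187 g VSS/g bCOD.
Mass of bCOD removed per day: Q(S₀ − S) = 727 × 1789 g/m³ = 1301 kg/d.
Net sludge production P_X = 0.2187 × 1301 = 284.5 kg VSS/d.
R_O = Q·(S₀ − S) − 1.42·P_X = 1301 − 1.42 × 284.5 = 896.7 kg O₂/d.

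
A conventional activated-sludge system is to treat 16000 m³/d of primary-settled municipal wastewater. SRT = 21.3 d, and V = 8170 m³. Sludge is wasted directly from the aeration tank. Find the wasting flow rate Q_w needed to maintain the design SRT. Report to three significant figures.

For wasting at MLVSS concentration, Q_w = V/θ_c = 8170/21.3 = 383.6 m³/d.

Q_w ≈ 384 m³/d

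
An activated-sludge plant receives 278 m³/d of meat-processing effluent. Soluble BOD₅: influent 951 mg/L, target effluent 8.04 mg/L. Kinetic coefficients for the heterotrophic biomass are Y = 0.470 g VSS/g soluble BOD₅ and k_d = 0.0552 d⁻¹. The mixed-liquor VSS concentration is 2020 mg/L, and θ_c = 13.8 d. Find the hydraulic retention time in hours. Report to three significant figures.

τ ≈ 41.2 h

Steady-state biomass mass balance: V·X·(1 + k_d·θ_c) = Y·Q·(S₀ − S)·θ_c, so V = 0.470 × 278 × (951 − 8.04) × 13.8 / [2020 × (1 + 0.0552 × 13.8)] = 1.7×10^6 / 3559 = 477.8 m³.
HRT = V/Q = 477.8 m³ / 278 m³·d⁻¹ = 1.719 d × 24 = 41.25 h.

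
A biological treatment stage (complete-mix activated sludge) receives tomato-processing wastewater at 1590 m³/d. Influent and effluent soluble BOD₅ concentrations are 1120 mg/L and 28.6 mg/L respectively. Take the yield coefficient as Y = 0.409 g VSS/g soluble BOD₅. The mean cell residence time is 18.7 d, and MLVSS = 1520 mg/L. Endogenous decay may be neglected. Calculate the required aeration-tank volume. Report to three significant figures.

With k_d = 0 the design equation reduces to V = Y Q (S₀−S) θ_c / X = 0.409 × 1590 × (1120 − 28.6) × 18.7 / 1520 = 8732 m³.

V ≈ 8730 m³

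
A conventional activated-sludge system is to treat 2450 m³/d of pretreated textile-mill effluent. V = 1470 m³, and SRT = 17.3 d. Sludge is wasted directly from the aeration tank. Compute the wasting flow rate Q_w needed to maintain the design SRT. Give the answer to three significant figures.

For wasting at MLVSS concentration, Q_w = V/θ_c = 1470/17.3 = 84.97 m³/d.

Q_w ≈ 85.0 m³/d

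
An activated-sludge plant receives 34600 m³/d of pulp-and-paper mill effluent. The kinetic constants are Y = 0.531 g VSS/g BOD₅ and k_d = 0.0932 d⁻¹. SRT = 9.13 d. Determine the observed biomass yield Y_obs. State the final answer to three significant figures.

Y_obs ≈ 0.287 g VSS/g BOD₅

Correct the yield for decay: Y_obs = Y/(1 + k_d θ_c) = 0.531 / (1 + 0.0932 × 9.13) = 0.531 / 1.851 = 0.2869.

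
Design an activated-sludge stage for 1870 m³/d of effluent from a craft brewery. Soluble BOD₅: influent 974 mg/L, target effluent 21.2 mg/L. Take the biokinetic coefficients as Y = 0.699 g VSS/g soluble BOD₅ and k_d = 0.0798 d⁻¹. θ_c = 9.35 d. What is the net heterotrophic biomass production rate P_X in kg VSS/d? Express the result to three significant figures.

P_X ≈ 713 kg VSS/d

Correct the yield for decay: Y_obs = Y/(1 + k_d θ_c) = 0.699 / (1 + 0.0798 × 9.35) = 0.699 / 1.746 = 0.4003.
Substrate removed = Q·(S₀ − S) = 1870 m³/d × (974 − 21.2) g/m³ = 1.78×10^6 g/d = 1782 kg/d.
Net biomass production P_X = Y_obs × Q·(S₀ − S) = 0.4003 × 1782 = 713.3 kg VSS/d.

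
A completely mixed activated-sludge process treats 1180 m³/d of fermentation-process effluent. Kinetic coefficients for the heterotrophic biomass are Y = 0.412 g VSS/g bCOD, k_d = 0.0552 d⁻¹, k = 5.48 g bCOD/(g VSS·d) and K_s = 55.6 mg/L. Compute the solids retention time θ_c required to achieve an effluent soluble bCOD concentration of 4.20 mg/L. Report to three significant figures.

θ_c ≈ 9.67 d

Specific growth rate at S = 4.20 mg/L: μ = YkS/(K_s+S) = 0.412·5.48·4.20/(55.6+4.20) = 0.1586 d⁻¹.
Then 1/θ_c = μ − k_d = 0.1586 − 0.0552 = 0.1034 d⁻¹, giving θ_c = 9.674 d.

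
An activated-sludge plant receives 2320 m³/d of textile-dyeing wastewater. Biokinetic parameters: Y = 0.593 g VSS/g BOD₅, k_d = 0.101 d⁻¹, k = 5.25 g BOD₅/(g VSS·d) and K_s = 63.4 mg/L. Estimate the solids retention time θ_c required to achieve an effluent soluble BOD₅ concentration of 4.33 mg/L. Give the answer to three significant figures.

θ_c ≈ 10.2 d

Specific growth rate at S = 4.33 mg/L: μ = YkS/(K_s+S) = 0.593·5.25·4.33/(63.4+4.33) = 0.1990 d⁻¹.
Then 1/θ_c = μ − k_d = 0.1990 − 0.101 = 0.09803 d⁻¹, giving θ_c = 10.20 d.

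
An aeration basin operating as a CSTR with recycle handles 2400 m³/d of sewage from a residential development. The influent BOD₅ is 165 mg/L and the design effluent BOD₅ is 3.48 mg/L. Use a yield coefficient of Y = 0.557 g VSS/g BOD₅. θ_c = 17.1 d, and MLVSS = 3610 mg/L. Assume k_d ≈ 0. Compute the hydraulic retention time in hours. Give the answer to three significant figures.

τ ≈ 10.2 h

V·X = Y·Q·ΔS·θ_c gives V = 0.557 × 2400 × (165 − 3.48) × 17.1 / 3610 = 1023 m³.
Hydraulic retention time τ = V/Q = 1023 / 2400 = 0.4262 d = 10.23 h.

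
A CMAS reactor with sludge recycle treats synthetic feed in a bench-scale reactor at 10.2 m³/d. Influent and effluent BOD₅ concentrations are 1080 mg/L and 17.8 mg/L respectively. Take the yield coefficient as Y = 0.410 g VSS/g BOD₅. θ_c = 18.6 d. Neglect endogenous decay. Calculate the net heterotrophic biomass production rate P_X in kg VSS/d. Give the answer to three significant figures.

No decay correction is needed, so Y_obs = Y = 0.410.
Q·(S₀ − S) = 10.2 × (1080 − 17.8) × 10⁻³ = 10.83 kg/d removed.
Net biomass production P_X = Y_obs × Q·(S₀ − S) = 0.4100 × 10.83 = 4.442 kg VSS/d.

P_X ≈ 4.44 kg VSS/d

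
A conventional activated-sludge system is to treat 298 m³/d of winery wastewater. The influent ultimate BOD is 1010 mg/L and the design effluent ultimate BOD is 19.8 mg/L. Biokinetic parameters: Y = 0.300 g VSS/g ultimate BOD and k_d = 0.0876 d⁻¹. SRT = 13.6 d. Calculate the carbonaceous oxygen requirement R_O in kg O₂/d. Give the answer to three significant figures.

R_O ≈ 238 kg O₂/d

Observed yield with endogenous decay: Y_obs = Y / (1 + k_d·θ_c) = 0.300 / (1 + 0.0876 × 13.6) = 0.300 / 2.191 = 0.1369 g VSS/g ultimate BOD.
Q·(S₀ − S) = 298 × (1010 − 19.8) × 10⁻³ = 295.1 kg/d removed.
Net sludge production P_X = 0.1369 × 295.1 = 40.40 kg VSS/d.
R_O = Q·ΔS − 1.42 P_X = 295.1 − 57.36 = 237.7 kg O₂/d.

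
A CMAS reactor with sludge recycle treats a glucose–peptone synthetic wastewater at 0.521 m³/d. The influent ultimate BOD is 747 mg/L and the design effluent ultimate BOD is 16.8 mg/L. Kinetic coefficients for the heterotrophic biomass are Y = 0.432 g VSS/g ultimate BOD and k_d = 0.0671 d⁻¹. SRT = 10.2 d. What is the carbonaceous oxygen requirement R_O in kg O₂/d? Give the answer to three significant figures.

Observed yield with endogenous decay: Y_obs = Y / (1 + k_d·θ_c) = 0.432 / (1 + 0.0671 × 10.2) = 0.432 / 1.684 = 0.2565 g VSS/g ultimate BOD.
Q·(S₀ − S) = 0.521 × (747 − 16.8) × 10⁻³ = 0.3804 kg/d removed.
Net sludge production P_X = 0.2565 × 0.3804 = 0.09757 kg VSS/d.
Carbonaceous O₂ demand = substrate oxidised − cell-mass equivalent = 0.3804 − 1.42 × 0.09757 = 0.2419 kg O₂/d.

R_O ≈ 0.242 kg O₂/d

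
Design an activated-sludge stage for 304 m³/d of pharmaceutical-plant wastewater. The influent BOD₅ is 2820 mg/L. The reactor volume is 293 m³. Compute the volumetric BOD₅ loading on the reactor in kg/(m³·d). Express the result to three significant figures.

Volumetric loading L_v = Q·S₀ / V = 304 × 2820 g/m³ / 293.0 m³ = 2926 g/(m³·d) = 2.926 kg BOD₅/(m³·d).

L_v ≈ 2.93 kg BOD₅/(m³·d)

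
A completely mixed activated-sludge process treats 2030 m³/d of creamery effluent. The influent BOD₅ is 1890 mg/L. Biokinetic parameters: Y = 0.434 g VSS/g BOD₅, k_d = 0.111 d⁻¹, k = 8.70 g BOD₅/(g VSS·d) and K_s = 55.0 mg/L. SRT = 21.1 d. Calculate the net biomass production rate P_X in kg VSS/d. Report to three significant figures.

P_X ≈ 498 kg VSS/d

From the Monod/SRT balance for a CMAS, S = K_s·(1+k_d θ_c)/[θ_c·(Y k − k_d) − 1] = 55.0 × (1 + 0.111 × 21.1) / [21.1 × (0.434 × 8.70 − 0.111) − 1] = 183.8 / 76.33 = 2.408 mg/L.
Y_obs = Y / (1 + k_d θ_c) = 0.434 / (1 + 0.111 × 21.1) = 0.434 / 3.342 = 0.1299.
Q·(S₀ − S) = 2030 × (1890 − 2.41) × 10⁻³ = 3832 kg/d removed.
So the net sludge growth is P_X = 0.1299 × 3832 = 497.6 kg VSS/d.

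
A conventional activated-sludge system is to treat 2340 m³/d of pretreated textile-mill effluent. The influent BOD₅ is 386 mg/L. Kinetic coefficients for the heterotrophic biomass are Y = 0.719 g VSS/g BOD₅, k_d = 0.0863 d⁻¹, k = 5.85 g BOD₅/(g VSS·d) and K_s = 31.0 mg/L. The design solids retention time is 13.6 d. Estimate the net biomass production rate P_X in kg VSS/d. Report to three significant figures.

For a completely mixed reactor with recycle the Lawrence–McCarty relation gives S = K_s·(1 + k_d·θ_c) / [θ_c·(Y·k − k_d) − 1] = 31.0 × (1 + 0.0863 × 13.6) / [13.6 × (0.719 × 5.85 − 0.0863) − 1] = 67.38 / 55.03 = 1.224 mg/L.
Correct the yield for decay: Y_obs = Y/(1 + k_d θ_c) = 0.719 / (1 + 0.0863 × 13.6) = 0.719 / 2.174 = 0.3308.
Substrate removed = Q·(S₀ − S) = 2340 m³/d × (386 − 1.22) g/m³ = 9×10^5 g/d = 900.4 kg/d.
P_X = Y_obs · Q(S₀ − S) = 0.3308 × 900.4 = 297.8 kg VSS/d.

P_X ≈ 298 kg VSS/d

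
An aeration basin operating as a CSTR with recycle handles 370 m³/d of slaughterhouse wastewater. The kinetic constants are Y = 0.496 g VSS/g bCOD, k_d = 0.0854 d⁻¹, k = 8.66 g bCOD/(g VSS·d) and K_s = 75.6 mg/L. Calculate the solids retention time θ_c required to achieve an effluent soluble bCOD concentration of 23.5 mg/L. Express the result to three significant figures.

From 1/θ_c = Y·k·S/(K_s + S) − k_d: Y·k·S/(K_s+S) = 0.496 × 8.66 × 23.5 / (75.6 + 23.5) = 1.019 d⁻¹.
θ_c = 1/(μ − k_d) = 1/(1.019 − 0.0854) = 1/0.9332 = 1.072 d.

θ_c ≈ 1.07 d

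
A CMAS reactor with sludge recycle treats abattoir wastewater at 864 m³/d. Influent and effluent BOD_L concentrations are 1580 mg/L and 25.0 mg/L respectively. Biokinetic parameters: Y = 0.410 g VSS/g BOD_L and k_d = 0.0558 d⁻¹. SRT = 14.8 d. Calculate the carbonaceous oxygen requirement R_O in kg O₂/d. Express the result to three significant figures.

R_O ≈ 915 kg O₂/d

Observed yield with endogenous decay: Y_obs = Y / (1 + k_d·θ_c) = 0.410 / (1 + 0.0558 × 14.8) = 0.410 / 1.826 = 0.2246 g VSS/g BOD_L.
Q·(S₀ − S) = 864 × (1580 − 25.0) × 10⁻³ = 1344 kg/d removed.
P_X = Y_obs·Q·(S₀ − S) = 0.2246 × 1344 = 301.7 kg VSS/d.
R_O = Q·ΔS − 1.42 P_X = 1344 − 428.4 = 915.1 kg O₂/d.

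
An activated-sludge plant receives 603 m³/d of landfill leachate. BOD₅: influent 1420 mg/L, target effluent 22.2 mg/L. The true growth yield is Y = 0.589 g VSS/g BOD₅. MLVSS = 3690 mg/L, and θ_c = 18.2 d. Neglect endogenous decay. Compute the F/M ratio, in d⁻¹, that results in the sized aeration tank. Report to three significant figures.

F/M ≈ 0.0948 d⁻¹

With k_d = 0 the design equation reduces to V = Y Q (S₀−S) θ_c / X = 0.589 × 603 × (1420 − 22.2) × 18.2 / 3690 = 2449 m³.
Food-to-microorganism ratio F/M = Q S₀ / (V X) = 603 × 1420 / (2449 × 3690) = 0.09477 d⁻¹.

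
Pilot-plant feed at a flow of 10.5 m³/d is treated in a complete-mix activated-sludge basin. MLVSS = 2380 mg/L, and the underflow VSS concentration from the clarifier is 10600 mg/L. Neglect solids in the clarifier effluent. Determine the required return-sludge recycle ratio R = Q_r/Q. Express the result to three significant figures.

Solids balance on the clarifier gives (1+R)X = R·X_r, so R = X/(X_r − X) = 2380 / (10600 − 2380) = 0.2895.

R ≈ 0.290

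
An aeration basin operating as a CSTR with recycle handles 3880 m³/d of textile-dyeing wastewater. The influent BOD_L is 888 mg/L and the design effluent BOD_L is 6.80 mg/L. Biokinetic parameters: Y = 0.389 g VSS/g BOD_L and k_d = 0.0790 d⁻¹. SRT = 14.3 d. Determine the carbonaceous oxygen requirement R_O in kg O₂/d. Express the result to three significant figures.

R_O ≈ 2530 kg O₂/d

The observed yield is Y_obs = Y/(1 + k_d·θ_c) = 0.389 / (1 + 0.0790 × 14.3) = 0.389 / 2.130 = 0.1827 g VSS per g BOD_L removed.
ΔS = 888 − 6.80 = 881.2 mg/L, so the substrate removal rate is 3880 × 881.2/1000 = 3419 kg BOD_L/d.
Biomass synthesised: P_X = Y_obs × 3419 = 624.5 kg VSS/d.
R_O = Q·ΔS − 1.42 P_X = 3419 − 886.8 = 2532 kg O₂/d.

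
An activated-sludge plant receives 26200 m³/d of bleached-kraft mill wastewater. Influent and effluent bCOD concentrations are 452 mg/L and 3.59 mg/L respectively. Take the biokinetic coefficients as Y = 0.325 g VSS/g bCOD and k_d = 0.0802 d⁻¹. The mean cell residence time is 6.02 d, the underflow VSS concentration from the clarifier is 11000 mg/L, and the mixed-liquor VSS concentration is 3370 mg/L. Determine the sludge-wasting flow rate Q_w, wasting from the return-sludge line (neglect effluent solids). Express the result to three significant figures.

Steady-state biomass mass balance: V·X·(1 + k_d·θ_c) = Y·Q·(S₀ − S)·θ_c, so V = 0.325 × 26200 × (452 − 3.59) × 6.02 / [3370 × (1 + 0.0802 × 6.02)] = 2.3×10^7 / 4997 = 4600 m³.
θ_c = V·X/(Q_w·X_r) when wasting from the recycle, so Q_w = V·X/(θ_c·X_r) = 4600 × 3370 / (6.02 × 11000) = 234.1 m³/d.

Q_w ≈ 234 m³/d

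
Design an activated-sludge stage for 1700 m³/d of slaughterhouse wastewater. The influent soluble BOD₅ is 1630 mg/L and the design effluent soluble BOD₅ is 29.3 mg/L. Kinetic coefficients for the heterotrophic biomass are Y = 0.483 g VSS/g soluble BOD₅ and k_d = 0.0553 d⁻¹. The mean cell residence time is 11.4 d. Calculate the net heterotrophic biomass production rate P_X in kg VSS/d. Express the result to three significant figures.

P_X ≈ 806 kg VSS/d

Y_obs = Y / (1 + k_d θ_c) = 0.483 / (1 + 0.0553 × 11.4) = 0.483 / 1.630 = 0.2962.
Substrate removed = Q·(S₀ − S) = 1700 m³/d × (1630 − 29.3) g/m³ = 2.72×10^6 g/d = 2721 kg/d.
So the net sludge growth is P_X = 0.2962 × 2721 = 806.1 kg VSS/d.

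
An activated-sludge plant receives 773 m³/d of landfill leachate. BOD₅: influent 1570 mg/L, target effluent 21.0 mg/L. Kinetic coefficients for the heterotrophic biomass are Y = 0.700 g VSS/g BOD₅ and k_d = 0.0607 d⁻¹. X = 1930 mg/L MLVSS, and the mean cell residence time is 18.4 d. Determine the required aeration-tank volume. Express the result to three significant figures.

V ≈ 3770 m³

Steady-state biomass mass balance: V·X·(1 + k_d·θ_c) = Y·Q·(S₀ − S)·θ_c, so V = 0.700 × 773 × (1570 − 21.0) × 18.4 / [1930 × (1 + 0.0607 × 18.4)] = 1.54×10^7 / 4086 = 3775 m³.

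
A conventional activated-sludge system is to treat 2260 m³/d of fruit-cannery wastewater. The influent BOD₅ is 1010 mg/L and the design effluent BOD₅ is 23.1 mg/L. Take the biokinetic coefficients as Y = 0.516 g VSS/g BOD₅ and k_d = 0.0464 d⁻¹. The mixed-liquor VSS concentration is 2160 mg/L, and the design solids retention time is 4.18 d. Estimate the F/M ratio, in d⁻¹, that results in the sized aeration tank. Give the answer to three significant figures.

F/M ≈ 0.567 d⁻¹

Steady-state biomass mass balance: V·X·(1 + k_d·θ_c) = Y·Q·(S₀ − S)·θ_c, so V = 0.516 × 2260 × (1010 − 23.1) × 4.18 / [2160 × (1 + 0.0464 × 4.18)] = 4.81×10^6 / 2579 = 1865 m³.
Food-to-microorganism ratio F/M = Q S₀ / (V X) = 2260 × 1010 / (1865 × 2160) = 0.5665 d⁻¹.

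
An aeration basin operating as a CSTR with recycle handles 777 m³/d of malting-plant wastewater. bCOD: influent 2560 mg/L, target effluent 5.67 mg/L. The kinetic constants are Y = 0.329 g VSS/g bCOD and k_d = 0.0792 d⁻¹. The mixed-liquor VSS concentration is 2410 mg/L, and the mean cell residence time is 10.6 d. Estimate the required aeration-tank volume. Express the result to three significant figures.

From the SRT design equation V = Y Q (S₀−S) θ_c / [X (1 + k_d θ_c)] = 0.329 × 777 × (2560 − 5.67) × 10.6 / [2410 × (1 + 0.0792 × 10.6)] = 6.92×10^6 / 4433 = 1561 m³.

V ≈ 1560 m³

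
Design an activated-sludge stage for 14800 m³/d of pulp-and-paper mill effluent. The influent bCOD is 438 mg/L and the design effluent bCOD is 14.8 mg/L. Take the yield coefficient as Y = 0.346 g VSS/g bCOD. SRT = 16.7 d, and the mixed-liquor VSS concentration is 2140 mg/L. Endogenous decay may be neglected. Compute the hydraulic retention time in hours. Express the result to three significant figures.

τ ≈ 27.4 h

V·X = Y·Q·ΔS·θ_c gives V = 0.346 × 14800 × (438 − 14.8) × 16.7 / 2140 = 16912 m³.
Hydraulic retention time τ = V/Q = 16912 / 14800 = 1.143 d = 27.42 h.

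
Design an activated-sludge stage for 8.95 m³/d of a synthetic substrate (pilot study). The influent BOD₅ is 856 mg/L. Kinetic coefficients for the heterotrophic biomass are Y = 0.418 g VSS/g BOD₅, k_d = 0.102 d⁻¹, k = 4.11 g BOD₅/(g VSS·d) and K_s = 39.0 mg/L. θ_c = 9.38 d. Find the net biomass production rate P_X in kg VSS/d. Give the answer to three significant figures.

P_X ≈ 1.63 kg VSS/d

For a completely mixed reactor with recycle the Lawrence–McCarty relation gives S = K_s·(1 + k_d·θ_c) / [θ_c·(Y·k − k_d) − 1] = 39.0 × (1 + 0.102 × 9.38) / [9.38 × (0.418 × 4.11 − 0.102) − 1] = 76.31 / 14.16 = 5.390 mg/L.
Y_obs = Y / (1 + k_d θ_c) = 0.418 / (1 + 0.102 × 9.38) = 0.418 / 1.957 = 0.2136.
Mass of BOD₅ removed per day: Q(S₀ − S) = 8.95 × 850.6 g/m³ = 7.613 kg/d.
So the net sludge growth is P_X = 0.2136 × 7.613 = 1.626 kg VSS/d.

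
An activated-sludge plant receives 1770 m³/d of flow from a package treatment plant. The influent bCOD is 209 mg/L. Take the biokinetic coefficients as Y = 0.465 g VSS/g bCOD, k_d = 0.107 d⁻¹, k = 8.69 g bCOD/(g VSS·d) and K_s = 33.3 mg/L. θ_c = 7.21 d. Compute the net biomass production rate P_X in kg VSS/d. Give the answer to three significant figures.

For a completely mixed reactor with recycle the Lawrence–McCarty relation gives S = K_s·(1 + k_d·θ_c) / [θ_c·(Y·k − k_d) − 1] = 33.3 × (1 + 0.107 × 7.21) / [7.21 × (0.465 × 8.69 − 0.107) − 1] = 58.99 / 27.36 = 2.156 mg/L.
The observed yield is Y_obs = Y/(1 + k_d·θ_c) = 0.465 / (1 + 0.107 × 7.21) = 0.465 / 1.771 = 0.2625 g VSS per g bCOD removed.
Mass of bCOD removed per day: Q(S₀ − S) = 1770 × 206.8 g/m³ = 366.1 kg/d.
Net biomass production P_X = Y_obs × Q·(S₀ − S) = 0.2625 × 366.1 = 96.10 kg VSS/d.

P_X ≈ 96.1 kg VSS/d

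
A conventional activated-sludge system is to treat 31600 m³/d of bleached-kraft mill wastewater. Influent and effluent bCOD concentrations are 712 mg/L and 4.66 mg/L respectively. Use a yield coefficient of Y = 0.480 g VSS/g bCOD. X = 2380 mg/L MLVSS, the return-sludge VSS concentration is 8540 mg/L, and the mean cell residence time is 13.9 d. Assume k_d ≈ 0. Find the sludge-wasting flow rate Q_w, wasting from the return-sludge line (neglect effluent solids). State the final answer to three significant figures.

Q_w ≈ 1260 m³/d

V·X = Y·Q·ΔS·θ_c gives V = 0.480 × 31600 × (712 − 4.66) × 13.9 / 2380 = 62661 m³.
Q_w = (V·X)/(θ_c X_r) = 62661 × 2380 / (13.9 × 8540) = 1256 m³/d.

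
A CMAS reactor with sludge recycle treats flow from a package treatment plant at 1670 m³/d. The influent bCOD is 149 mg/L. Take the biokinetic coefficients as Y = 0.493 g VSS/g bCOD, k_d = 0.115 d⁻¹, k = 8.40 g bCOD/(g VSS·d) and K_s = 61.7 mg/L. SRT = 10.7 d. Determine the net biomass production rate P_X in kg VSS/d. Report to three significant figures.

P_X ≈ 53.8 kg VSS/d

From the Monod/SRT balance for a CMAS, S = K_s·(1+k_d θ_c)/[θ_c·(Y k − k_d) − 1] = 61.7 × (1 + 0.115 × 10.7) / [10.7 × (0.493 × 8.40 − 0.115) − 1] = 137.6 / 42.08 = 3.270 mg/L.
Observed yield with endogenous decay: Y_obs = Y / (1 + k_d·θ_c) = 0.493 / (1 + 0.115 × 10.7) = 0.493 / 2.231 = 0.2210 g VSS/g bCOD.
ΔS = 149 − 3.27 = 145.7 mg/L, so the substrate removal rate is 1670 × 145.7/1000 = 243.4 kg bCOD/d.
Net biomass production P_X = Y_obs × Q·(S₀ − S) = 0.2210 × 243.4 = 53.79 kg VSS/d.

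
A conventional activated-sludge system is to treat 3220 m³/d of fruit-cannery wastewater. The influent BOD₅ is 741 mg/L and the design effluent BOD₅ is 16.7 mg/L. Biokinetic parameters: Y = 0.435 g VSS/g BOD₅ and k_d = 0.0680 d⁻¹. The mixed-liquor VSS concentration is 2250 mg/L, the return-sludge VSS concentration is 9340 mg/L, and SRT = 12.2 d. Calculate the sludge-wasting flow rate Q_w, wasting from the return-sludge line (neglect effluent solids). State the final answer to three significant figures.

Q_w ≈ 59.4 m³/d

Rearranging the biomass balance for a CMAS with decay, V = Y·Q·ΔS·θ_c / [X·(1+k_d θ_c)] = 0.435 × 3220 × (741 − 16.7) × 12.2 / [2250 × (1 + 0.0680 × 12.2)] = 1.24×10^7 / 4117 = 3007 m³.
θ_c = V·X/(Q_w·X_r) when wasting from the recycle, so Q_w = V·X/(θ_c·X_r) = 3007 × 2250 / (12.2 × 9340) = 59.37 m³/d.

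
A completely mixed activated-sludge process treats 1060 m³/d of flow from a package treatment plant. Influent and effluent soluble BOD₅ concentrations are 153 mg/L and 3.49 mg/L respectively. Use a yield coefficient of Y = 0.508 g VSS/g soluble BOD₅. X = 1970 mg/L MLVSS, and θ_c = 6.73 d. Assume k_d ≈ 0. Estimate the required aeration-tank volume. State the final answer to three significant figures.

With k_d = 0 the design equation reduces to V = Y Q (S₀−S) θ_c / X = 0.508 × 1060 × (153 − 3.49) × 6.73 / 1970 = 275.0 m³.

V ≈ 275 m³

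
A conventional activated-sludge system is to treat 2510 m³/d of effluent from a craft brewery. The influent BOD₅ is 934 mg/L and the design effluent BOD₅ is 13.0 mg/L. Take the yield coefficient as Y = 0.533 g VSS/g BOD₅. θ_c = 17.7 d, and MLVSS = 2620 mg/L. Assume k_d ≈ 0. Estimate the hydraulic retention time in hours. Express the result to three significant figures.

V·X = Y·Q·ΔS·θ_c gives V = 0.533 × 2510 × (934 − 13.0) × 17.7 / 2620 = 8324 m³.
τ = V/Q = 8324/2510 = 3.316 d, or 79.59 h.

τ ≈ 79.6 h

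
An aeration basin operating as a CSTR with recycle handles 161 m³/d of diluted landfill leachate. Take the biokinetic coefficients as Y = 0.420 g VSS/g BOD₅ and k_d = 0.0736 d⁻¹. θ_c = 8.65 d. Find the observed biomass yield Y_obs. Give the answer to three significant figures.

Y_obs = Y / (1 + k_d θ_c) = 0.420 / (1 + 0.0736 × 8.65) = 0.420 / 1.637 = 0.2566.

Y_obs ≈ 0.257 g VSS/g BOD₅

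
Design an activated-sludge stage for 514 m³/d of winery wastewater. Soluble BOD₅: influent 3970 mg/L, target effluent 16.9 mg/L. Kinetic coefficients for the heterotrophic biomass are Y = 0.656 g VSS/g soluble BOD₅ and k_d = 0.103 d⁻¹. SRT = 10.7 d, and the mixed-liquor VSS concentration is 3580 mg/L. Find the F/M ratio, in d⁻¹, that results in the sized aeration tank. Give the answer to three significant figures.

Steady-state biomass mass balance: V·X·(1 + k_d·θ_c) = Y·Q·(S₀ − S)·θ_c, so V = 0.656 × 514 × (3970 − 16.9) × 10.7 / [3580 × (1 + 0.103 × 10.7)] = 1.43×10^7 / 7526 = 1895 m³.
F/M = applied load / biomass = Q·S₀/(V·X) = 514 × 3970 / (1895 × 3580) = 0.3008 d⁻¹.

F/M ≈ 0.301 d⁻¹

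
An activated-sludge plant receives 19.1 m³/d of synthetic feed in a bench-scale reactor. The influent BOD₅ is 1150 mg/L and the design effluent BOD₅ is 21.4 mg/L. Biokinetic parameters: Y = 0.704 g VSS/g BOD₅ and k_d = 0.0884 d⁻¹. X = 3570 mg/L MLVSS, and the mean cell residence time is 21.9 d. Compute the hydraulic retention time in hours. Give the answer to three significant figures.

Rearranging the biomass balance for a CMAS with decay, V = Y·Q·ΔS·θ_c / [X·(1+k_d θ_c)] = 0.704 × 19.1 × (1150 − 21.4) × 21.9 / [3570 × (1 + 0.0884 × 21.9)] = 3.32×10^5 / 10481 = 31.71 m³.
HRT = V/Q = 31.71 m³ / 19.1 m³·d⁻¹ = 1.660 d × 24 = 39.84 h.

τ ≈ 39.8 h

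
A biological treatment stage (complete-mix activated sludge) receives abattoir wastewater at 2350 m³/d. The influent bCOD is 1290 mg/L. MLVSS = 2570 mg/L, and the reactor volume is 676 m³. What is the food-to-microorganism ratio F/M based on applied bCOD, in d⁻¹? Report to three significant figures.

F/M = Q·S₀ / (V·X) = 2350 × 1290 / (676.0 × 2570) = 1.745 g bCOD·(g VSS·d)⁻¹.

F/M ≈ 1.74 d⁻¹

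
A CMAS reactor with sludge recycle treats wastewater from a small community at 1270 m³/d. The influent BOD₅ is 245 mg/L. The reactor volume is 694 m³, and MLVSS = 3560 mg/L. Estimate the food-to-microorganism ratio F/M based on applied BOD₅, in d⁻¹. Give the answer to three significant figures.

F/M ≈ 0.126 d⁻¹

Food-to-microorganism ratio F/M = Q S₀ / (V X) = 1270 × 245 / (694.0 × 3560) = 0.1259 d⁻¹.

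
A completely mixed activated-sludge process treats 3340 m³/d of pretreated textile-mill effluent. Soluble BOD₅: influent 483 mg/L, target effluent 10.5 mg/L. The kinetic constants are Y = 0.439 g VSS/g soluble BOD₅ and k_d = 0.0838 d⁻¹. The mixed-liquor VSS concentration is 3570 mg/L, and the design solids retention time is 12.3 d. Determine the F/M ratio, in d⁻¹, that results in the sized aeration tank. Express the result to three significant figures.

Rearranging the biomass balance for a CMAS with decay, V = Y·Q·ΔS·θ_c / [X·(1+k_d θ_c)] = 0.439 × 3340 × (483 − 10.5) × 12.3 / [3570 × (1 + 0.0838 × 12.3)] = 8.52×10^6 / 7250 = 1175 m³.
Food-to-microorganism ratio F/M = Q S₀ / (V X) = 3340 × 483 / (1175 × 3570) = 0.3844 d⁻¹.

F/M ≈ 0.384 d⁻¹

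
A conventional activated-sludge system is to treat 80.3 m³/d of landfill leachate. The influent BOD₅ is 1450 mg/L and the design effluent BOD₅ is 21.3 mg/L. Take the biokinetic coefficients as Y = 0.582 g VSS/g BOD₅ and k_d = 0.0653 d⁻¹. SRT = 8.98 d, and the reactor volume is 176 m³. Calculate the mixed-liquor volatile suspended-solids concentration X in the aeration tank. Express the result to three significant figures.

X = Y·Q·ΔS·θ_c / [V·(1 + k_d θ_c)] = 0.582 × 80.3 × (1450 − 21.3) × 8.98 / [176 × (1 + 0.0653 × 8.98)] = 2147 mg/L.

X ≈ 2150 mg/L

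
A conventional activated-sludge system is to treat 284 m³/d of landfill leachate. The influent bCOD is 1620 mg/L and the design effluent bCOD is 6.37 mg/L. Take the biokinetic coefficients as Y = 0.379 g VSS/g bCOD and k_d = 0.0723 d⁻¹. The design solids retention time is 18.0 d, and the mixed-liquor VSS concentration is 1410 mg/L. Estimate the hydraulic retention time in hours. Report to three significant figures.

Rearranging the biomass balance for a CMAS with decay, V = Y·Q·ΔS·θ_c / [X·(1+k_d θ_c)] = 0.379 × 284 × (1620 − 6.37) × 18.0 / [1410 × (1 + 0.0723 × 18.0)] = 3.13×10^6 / 3245 = 963.4 m³.
HRT = V/Q = 963.4 m³ / 284 m³·d⁻¹ = 3.392 d × 24 = 81.42 h.

τ ≈ 81.4 h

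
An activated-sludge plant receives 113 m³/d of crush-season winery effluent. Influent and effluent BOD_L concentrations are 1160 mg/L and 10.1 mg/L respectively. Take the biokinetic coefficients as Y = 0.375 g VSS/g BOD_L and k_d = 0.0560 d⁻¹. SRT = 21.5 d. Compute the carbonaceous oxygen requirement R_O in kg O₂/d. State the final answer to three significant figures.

R_O ≈ 98.5 kg O₂/d

Observed yield with endogenous decay: Y_obs = Y / (1 + k_d·θ_c) = 0.375 / (1 + 0.0560 × 21.5) = 0.375 / 2.204 = 0.1701 g VSS/g BOD_L.
Mass of BOD_L removed per day: Q(S₀ − S) = 113 × 1150 g/m³ = 129.9 kg/d.
P_X = Y_obs·Q·(S₀ − S) = 0.1701 × 129.9 = 22.11 kg VSS/d.
R_O = Q·(S₀ − S) − 1.42·P_X = 129.9 − 1.42 × 22.11 = 98.54 kg O₂/d.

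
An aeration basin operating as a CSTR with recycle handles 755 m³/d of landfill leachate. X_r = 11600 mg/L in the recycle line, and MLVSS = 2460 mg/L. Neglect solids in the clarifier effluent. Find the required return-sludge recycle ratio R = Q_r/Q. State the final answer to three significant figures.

R ≈ 0.269

Solids balance on the clarifier gives (1+R)X = R·X_r, so R = X/(X_r − X) = 2460 / (11600 − 2460) = 0.2691.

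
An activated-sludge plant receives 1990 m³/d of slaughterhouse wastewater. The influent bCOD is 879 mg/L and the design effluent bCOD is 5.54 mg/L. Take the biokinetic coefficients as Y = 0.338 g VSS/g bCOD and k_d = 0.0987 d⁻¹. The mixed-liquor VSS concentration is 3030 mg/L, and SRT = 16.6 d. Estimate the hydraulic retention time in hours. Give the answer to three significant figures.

τ ≈ 14.7 h

From the SRT design equation V = Y Q (S₀−S) θ_c / [X (1 + k_d θ_c)] = 0.338 × 1990 × (879 − 5.54) × 16.6 / [3030 × (1 + 0.0987 × 16.6)] = 9.75×10^6 / 7994 = 1220 m³.
τ = V/Q = 1220/1990 = 0.6130 d, or 14.71 h.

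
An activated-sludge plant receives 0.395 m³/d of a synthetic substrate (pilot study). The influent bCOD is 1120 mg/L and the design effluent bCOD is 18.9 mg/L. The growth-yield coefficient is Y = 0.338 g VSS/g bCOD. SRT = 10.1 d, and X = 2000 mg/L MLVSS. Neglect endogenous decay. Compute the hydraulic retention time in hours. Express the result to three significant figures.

τ ≈ 45.1 h

With k_d = 0 the design equation reduces to V = Y Q (S₀−S) θ_c / X = 0.338 × 0.395 × (1120 − 18.9) × 10.1 / 2000 = 0.7424 m³.
HRT = V/Q = 0.7424 m³ / 0.395 m³·d⁻¹ = 1.879 d × 24 = 45.11 h.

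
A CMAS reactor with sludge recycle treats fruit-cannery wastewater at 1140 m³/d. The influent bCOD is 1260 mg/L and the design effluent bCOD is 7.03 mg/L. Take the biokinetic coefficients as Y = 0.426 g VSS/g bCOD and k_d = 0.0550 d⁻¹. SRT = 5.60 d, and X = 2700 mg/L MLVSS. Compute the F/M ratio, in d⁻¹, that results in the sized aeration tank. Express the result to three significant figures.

F/M ≈ 0.551 d⁻¹

Steady-state biomass mass balance: V·X·(1 + k_d·θ_c) = Y·Q·(S₀ − S)·θ_c, so V = 0.426 × 1140 × (1260 − 7.03) × 5.60 / [2700 × (1 + 0.0550 × 5.60)] = 3.41×10^6 / 3532 = 964.9 m³.
Food-to-microorganism ratio F/M = Q S₀ / (V X) = 1140 × 1260 / (964.9 × 2700) = 0.5514 d⁻¹.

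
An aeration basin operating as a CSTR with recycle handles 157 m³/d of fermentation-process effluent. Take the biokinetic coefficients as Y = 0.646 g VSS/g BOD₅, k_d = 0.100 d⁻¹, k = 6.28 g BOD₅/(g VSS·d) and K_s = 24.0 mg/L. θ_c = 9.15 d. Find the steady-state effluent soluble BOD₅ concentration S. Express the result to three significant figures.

For a completely mixed reactor with recycle the Lawrence–McCarty relation gives S = K_s·(1 + k_d·θ_c) / [θ_c·(Y·k − k_d) − 1] = 24.0 × (1 + 0.100 × 9.15) / [9.15 × (0.646 × 6.28 − 0.100) − 1] = 45.96 / 35.21 = 1.305 mg/L.

S ≈ 1.31 mg/L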